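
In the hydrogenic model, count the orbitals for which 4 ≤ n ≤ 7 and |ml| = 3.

Count contributing orbitals for each principal shell:
n=4 → 2; n=5 → 4; n=6 → 6; n=7 → 8.
Total orbitals: 2 + 4 + 6 + 8 = 20.

20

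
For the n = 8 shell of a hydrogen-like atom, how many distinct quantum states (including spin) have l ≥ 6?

56

Contributions: l=6 → 13; l=7 → 15.
Orbitals: 13 + 15 = 28. Each orbital carries two spin states, so 28 × 2 = 56 states.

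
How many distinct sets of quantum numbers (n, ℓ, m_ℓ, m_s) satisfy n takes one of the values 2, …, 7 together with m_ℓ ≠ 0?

Count contributing orbitals for each principal shell:
n=2 → 2; n=3 → 6; n=4 → 12; n=5 → 20; n=6 → 30; n=7 → 42.
Orbitals: 2 + 6 + 12 + 20 + 30 + 42 = 112. Including both spin states (m_s = ±1/2) gives 2 × 112 = 224 states.

224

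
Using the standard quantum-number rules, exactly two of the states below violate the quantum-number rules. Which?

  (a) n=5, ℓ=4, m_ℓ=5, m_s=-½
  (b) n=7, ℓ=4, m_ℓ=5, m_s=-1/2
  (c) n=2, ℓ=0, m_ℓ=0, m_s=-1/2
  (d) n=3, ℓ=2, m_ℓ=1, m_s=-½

(a) and (b)

(a) has |m_ℓ| = 5 > ℓ = 4, violating −ℓ ≤ m_ℓ ≤ ℓ.
(b) has |m_ℓ| = 5 > ℓ = 4, violating −ℓ ≤ m_ℓ ≤ ℓ.
The remaining sets (c), (d) satisfy all four rules.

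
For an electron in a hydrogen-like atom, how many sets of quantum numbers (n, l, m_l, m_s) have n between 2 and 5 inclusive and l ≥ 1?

Per-shell orbital counts meeting the constraint:
n=2 → 3; n=3 → 8; n=4 → 15; n=5 → 24.
Orbitals: 3 + 8 + 15 + 24 = 50. Including both spin states (m_s = ±1/2) gives 2 × 50 = 100 states.

100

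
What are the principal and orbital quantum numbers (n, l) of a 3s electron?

n = 3, l = 0

The leading integer gives n = 3; the letter 's' means l = 0.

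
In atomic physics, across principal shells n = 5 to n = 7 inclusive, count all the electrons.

Shell n has n² orbitals: 5²=25 + 6²=36 + 7²=49 = 110 orbitals.
Two spin states per orbital: 2 × 110 = 220 electrons.

220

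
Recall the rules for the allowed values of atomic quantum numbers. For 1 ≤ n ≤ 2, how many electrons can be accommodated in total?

Total orbitals = 1² + 2² = 5. Doubling for spin gives 10 electrons.

10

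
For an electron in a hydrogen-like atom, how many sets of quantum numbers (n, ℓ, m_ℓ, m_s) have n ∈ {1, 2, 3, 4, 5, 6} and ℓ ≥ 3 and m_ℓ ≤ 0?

56

Treat each shell separately and count matching orbitals:
n=4 → 4; n=5 → 9; n=6 → 15.
Orbitals: 4 + 9 + 15 = 28. Including both spin states (m_s = ±1/2) gives 2 × 28 = 56 states.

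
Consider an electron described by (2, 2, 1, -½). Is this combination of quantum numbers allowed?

The orbital quantum number must satisfy 0 ≤ ℓ ≤ n−1. With n = 2 the allowed ℓ values are 0, 1, so ℓ = 2 is out of range.

No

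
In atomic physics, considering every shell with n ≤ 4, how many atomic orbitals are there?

Total orbitals = 1² + 2² + 3² + 4² = 30.

30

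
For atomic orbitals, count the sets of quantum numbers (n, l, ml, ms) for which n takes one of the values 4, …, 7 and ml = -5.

Treat each shell separately and count matching orbitals:
n=6 → 1; n=7 → 2.
Orbitals: 1 + 2 = 3. Including both spin states (ms = ±1/2) gives 2 × 3 = 6 states.

6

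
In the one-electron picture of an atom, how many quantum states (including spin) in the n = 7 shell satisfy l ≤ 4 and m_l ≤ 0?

Per l-value: l=0 → 1; l=1 → 2; l=2 → 3; l=3 → 4; l=4 → 5.
Orbitals: 1 + 2 + 3 + 4 + 5 = 15. Each orbital carries two spin states, so 15 × 2 = 30 states.

30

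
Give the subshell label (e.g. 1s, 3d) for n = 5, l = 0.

l = 0 corresponds to the letter 's', so the subshell is 5s.

5s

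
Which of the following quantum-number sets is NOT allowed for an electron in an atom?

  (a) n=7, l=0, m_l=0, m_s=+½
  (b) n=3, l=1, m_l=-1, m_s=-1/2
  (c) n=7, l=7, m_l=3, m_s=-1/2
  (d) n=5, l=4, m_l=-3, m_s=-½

(c)

(c) has l = 7 ≥ n = 7, violating 0 ≤ l ≤ n−1.
The remaining sets (a), (b), (d) satisfy all four rules.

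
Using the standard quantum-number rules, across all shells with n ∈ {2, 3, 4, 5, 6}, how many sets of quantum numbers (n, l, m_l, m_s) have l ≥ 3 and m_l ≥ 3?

20

Per-shell orbital counts meeting the constraint:
n=4 → 1; n=5 → 3; n=6 → 6.
Orbitals: 1 + 3 + 6 = 10. Including both spin states (m_s = ±1/2) gives 2 × 10 = 20 states.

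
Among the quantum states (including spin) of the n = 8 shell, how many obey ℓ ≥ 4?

The n = 8 shell has ℓ = 0 through 7; check each.
Contributions: ℓ=4 → 9; ℓ=5 → 11; ℓ=6 → 13; ℓ=7 → 15.
Orbitals: 9 + 11 + 13 + 15 = 48. Each orbital carries two spin states, so 48 × 2 = 96 states.

96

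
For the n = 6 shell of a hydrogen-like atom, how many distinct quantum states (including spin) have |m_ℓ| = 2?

16

Go through ℓ = 0, …, 5 (the values permitted for n = 6).
The (ℓ, m_ℓ) pairs meeting |m_ℓ| = 2 give: ℓ=2 → 2; ℓ=3 → 2; ℓ=4 → 2; ℓ=5 → 2.
Orbitals: 2 + 2 + 2 + 2 = 8. Each orbital carries two spin states, so 8 × 2 = 16 states.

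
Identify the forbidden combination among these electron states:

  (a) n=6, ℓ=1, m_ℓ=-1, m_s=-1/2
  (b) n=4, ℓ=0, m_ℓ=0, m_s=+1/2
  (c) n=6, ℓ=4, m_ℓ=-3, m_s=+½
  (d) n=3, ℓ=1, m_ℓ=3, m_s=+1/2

(d)

(d) has |m_ℓ| = 3 > ℓ = 1, violating −ℓ ≤ m_ℓ ≤ ℓ.
The remaining sets (a), (b), (c) satisfy all four rules.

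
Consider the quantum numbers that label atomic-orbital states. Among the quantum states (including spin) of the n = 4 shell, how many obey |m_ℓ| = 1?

With n = 4 the allowed ℓ are 0, 1, …, 3.
Contributions: ℓ=1 → 2; ℓ=2 → 2; ℓ=3 → 2.
Orbitals: 2 + 2 + 2 = 6. Each orbital carries two spin states, so 6 × 2 = 12 states.

12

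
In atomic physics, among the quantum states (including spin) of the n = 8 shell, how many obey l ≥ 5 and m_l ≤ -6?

6

For n = 8, l ranges over 0 … 7.
Per l-value: l=6 → 1; l=7 → 2.
Orbitals: 1 + 2 = 3. Each orbital carries two spin states, so 3 × 2 = 6 states.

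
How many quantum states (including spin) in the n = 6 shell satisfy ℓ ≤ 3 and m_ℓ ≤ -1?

12

For n = 6, ℓ ranges over 0 … 5.
Orbitals with ℓ ≤ 3 and m_ℓ ≤ -1, by ℓ: ℓ=1 → 1; ℓ=2 → 2; ℓ=3 → 3.
Orbitals: 1 + 2 + 3 = 6. Each orbital carries two spin states, so 6 × 2 = 12 states.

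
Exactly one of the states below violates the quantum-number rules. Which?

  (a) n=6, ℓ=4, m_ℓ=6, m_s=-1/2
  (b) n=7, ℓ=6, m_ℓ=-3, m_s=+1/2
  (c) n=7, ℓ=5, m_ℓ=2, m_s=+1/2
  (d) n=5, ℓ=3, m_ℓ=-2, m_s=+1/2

(a)

(a) has |m_ℓ| = 6 > ℓ = 4, violating −ℓ ≤ m_ℓ ≤ ℓ.
The remaining sets (b), (c), (d) satisfy all four rules.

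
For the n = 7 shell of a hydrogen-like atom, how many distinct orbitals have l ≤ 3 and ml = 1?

3

Per l-value: l=1 → 1; l=2 → 1; l=3 → 1.
Total orbitals: 1 + 1 + 1 = 3.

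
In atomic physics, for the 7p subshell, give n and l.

The leading integer gives n = 7; the letter 'p' means l = 1.

n = 7, l = 1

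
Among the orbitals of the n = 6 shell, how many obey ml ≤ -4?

For n = 6, l ranges over 0 … 5.
The (l, ml) pairs meeting ml ≤ -4 give: l=4 → 1; l=5 → 2.
Total orbitals: 1 + 2 = 3.

3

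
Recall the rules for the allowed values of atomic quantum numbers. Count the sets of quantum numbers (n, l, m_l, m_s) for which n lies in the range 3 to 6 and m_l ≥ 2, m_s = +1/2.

20

Work shell by shell — for each n, count the (l, m_l) pairs that satisfy m_l ≥ 2:
n=3 → 1; n=4 → 3; n=5 → 6; n=6 → 10.
Orbitals: 1 + 3 + 6 + 10 = 20. With m_s fixed to +1/2 there is one state per orbital, so 20 states.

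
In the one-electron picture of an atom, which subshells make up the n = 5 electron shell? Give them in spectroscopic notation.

5s, 5p, 5d, 5f, 5g

For n = 5, ℓ runs from 0 to 4. In spectroscopic notation ℓ = 0,1,2,… ↔ s,p,d,f,g,h,i, so the subshells are 5s, 5p, 5d, 5f, 5g.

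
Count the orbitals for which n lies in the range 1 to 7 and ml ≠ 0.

112

Go shell by shell, enumerating (l, ml) with ml ≠ 0:
n=2 → 2; n=3 → 6; n=4 → 12; n=5 → 20; n=6 → 30; n=7 → 42.
Total orbitals: 2 + 6 + 12 + 20 + 30 + 42 = 112.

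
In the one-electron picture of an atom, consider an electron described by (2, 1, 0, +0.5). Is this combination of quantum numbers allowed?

n = 2 is a positive integer. ℓ = 1 satisfies 0 ≤ ℓ ≤ n−1 = 1. m_ℓ = 0 lies in the range −ℓ … +ℓ (here −1 … 1). m_s = +1/2 is one of ±1/2.
All four constraints are satisfied.

Valid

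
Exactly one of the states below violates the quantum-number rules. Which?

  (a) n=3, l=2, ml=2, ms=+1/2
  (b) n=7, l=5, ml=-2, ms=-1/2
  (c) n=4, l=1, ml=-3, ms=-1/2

(c)

(c) has |ml| = 3 > l = 1, violating −l ≤ ml ≤ l.
The remaining sets (a), (b) satisfy all four rules.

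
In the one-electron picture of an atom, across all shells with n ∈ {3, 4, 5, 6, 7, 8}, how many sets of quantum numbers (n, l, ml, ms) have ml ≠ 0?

332

Work shell by shell — for each n, count the (l, ml) pairs that satisfy ml ≠ 0:
n=3 → 6; n=4 → 12; n=5 → 20; n=6 → 30; n=7 → 42; n=8 → 56.
Orbitals: 6 + 12 + 20 + 30 + 42 + 56 = 166. Including both spin states (ms = ±1/2) gives 2 × 166 = 332 states.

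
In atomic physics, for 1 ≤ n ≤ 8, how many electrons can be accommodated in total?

Total orbitals = 1² + 2² + 3² + 4² + 5² + 6² + 7² + 8² = 204. Doubling for spin gives 408 electrons.

408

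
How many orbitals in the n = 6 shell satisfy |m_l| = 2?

With n = 6 the allowed l are 0, 1, …, 5.
Per l-value: l=2 → 2; l=3 → 2; l=4 → 2; l=5 → 2.
Total orbitals: 2 + 2 + 2 + 2 = 8.

8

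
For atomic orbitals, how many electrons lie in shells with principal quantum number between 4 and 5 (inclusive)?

82

Shell n has n² orbitals: 4²=16 + 5²=25 = 41 orbitals.
Two spin states per orbital: 2 × 41 = 82 electrons.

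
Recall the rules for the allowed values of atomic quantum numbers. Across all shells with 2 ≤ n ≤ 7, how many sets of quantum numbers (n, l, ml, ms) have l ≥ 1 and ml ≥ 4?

Go shell by shell, enumerating (l, ml) with l ≥ 1 and ml ≥ 4:
n=5 → 1; n=6 → 3; n=7 → 6.
Orbitals: 1 + 3 + 6 = 10. Including both spin states (ms = ±1/2) gives 2 × 10 = 20 states.

20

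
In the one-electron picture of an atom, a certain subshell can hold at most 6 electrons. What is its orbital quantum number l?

2(2l+1) = 6 ⇒ 2l+1 = 3 ⇒ l = 1.

l = 1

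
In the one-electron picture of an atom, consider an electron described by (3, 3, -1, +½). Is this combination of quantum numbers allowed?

The orbital quantum number must satisfy 0 ≤ ℓ ≤ n−1. With n = 3 the allowed ℓ values are 0, 1, 2, so ℓ = 3 is out of range.

Not allowed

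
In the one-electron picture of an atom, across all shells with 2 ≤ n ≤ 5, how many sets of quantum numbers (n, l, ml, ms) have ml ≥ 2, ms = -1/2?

Work shell by shell — for each n, count the (l, ml) pairs that satisfy ml ≥ 2:
n=3 → 1; n=4 → 3; n=5 → 6.
Orbitals: 1 + 3 + 6 = 10. With ms fixed to -1/2 there is one state per orbital, so 10 states.

10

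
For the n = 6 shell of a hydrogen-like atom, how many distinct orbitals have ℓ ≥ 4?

With n = 6 the allowed ℓ are 0, 1, …, 5.
Per ℓ-value: ℓ=4 → 9; ℓ=5 → 11.
Total orbitals: 9 + 11 = 20.

20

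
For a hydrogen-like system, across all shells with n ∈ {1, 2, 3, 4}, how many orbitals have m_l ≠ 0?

20

Per-shell orbital counts meeting the constraint:
n=2 → 2; n=3 → 6; n=4 → 12.
Total orbitals: 2 + 6 + 12 = 20.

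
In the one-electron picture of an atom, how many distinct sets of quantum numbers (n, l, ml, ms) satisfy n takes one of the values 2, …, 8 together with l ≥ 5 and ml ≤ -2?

For each n in the range, tally the orbitals obeying l ≥ 5 and ml ≤ -2:
n=6 → 4; n=7 → 9; n=8 → 15.
Orbitals: 4 + 9 + 15 = 28. Including both spin states (ms = ±1/2) gives 2 × 28 = 56 states.

56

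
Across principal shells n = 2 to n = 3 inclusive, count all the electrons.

26

Shell n has n² orbitals: 2²=4 + 3²=9 = 13 orbitals.
Two spin states per orbital: 2 × 13 = 26 electrons.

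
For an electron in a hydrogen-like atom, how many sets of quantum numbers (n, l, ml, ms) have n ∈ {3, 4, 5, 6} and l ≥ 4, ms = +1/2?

Work shell by shell — for each n, count the (l, ml) pairs that satisfy l ≥ 4:
n=5 → 9; n=6 → 20.
Orbitals: 9 + 20 = 29. With ms fixed to +1/2 there is one state per orbital, so 29 states.

29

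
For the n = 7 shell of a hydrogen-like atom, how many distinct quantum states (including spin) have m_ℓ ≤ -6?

2

For n = 7, ℓ ranges over 0 … 6.
Per ℓ-value: ℓ=6 → 1.
Orbitals: 1. Each orbital carries two spin states, so 1 × 2 = 2 states.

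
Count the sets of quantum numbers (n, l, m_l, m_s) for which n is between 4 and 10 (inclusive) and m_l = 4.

42

Treat each shell separately and count matching orbitals:
n=5 → 1; n=6 → 2; n=7 → 3; n=8 → 4; n=9 → 5; n=10 → 6.
Orbitals: 1 + 2 + 3 + 4 + 5 + 6 = 21. Including both spin states (m_s = ±1/2) gives 2 × 21 = 42 states.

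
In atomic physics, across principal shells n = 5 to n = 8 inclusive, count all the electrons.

348

Shell n has n² orbitals: 5²=25 + 6²=36 + 7²=49 + 8²=64 = 174 orbitals.
Two spin states per orbital: 2 × 174 = 348 electrons.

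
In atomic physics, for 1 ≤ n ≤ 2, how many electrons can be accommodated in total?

10

Total orbitals = 1² + 2² = 5. Doubling for spin gives 10 electrons.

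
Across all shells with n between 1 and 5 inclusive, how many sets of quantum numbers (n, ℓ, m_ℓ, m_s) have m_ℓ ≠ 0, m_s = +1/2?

Treat each shell separately and count matching orbitals:
n=2 → 2; n=3 → 6; n=4 → 12; n=5 → 20.
Orbitals: 2 + 6 + 12 + 20 = 40. With m_s fixed to +1/2 there is one state per orbital, so 40 states.

40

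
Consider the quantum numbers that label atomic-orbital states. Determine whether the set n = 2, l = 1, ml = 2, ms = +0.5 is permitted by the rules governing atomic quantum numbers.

The magnetic quantum number must satisfy −l ≤ ml ≤ l. With l = 1, ml can only be -1, 0, 1, so ml = 2 is forbidden.

Not allowed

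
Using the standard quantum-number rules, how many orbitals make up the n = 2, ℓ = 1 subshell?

A subshell has 2ℓ+1 orbitals; with ℓ = 1, that's 3.

3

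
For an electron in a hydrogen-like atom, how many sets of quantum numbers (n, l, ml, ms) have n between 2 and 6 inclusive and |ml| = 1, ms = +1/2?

Count contributing orbitals for each principal shell:
n=2 → 2; n=3 → 4; n=4 → 6; n=5 → 8; n=6 → 10.
Orbitals: 2 + 4 + 6 + 8 + 10 = 30. With ms fixed to +1/2 there is one state per orbital, so 30 states.

30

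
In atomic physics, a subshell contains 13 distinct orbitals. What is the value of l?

l = 6

2l+1 = 13 gives l = 6.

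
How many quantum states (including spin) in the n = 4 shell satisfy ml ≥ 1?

For n = 4, l ranges over 0 … 3.
The (l, ml) pairs meeting ml ≥ 1 give: l=1 → 1; l=2 → 2; l=3 → 3.
Orbitals: 1 + 2 + 3 = 6. Each orbital carries two spin states, so 6 × 2 = 12 states.

12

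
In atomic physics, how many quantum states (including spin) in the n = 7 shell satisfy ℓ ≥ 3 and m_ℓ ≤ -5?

For n = 7, ℓ ranges over 0 … 6.
Per ℓ-value: ℓ=5 → 1; ℓ=6 → 2.
Orbitals: 1 + 2 = 3. Each orbital carries two spin states, so 3 × 2 = 6 states.

6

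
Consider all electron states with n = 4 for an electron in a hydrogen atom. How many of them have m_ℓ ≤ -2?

The n = 4 shell has ℓ = 0 through 3; check each.
The (ℓ, m_ℓ) pairs meeting m_ℓ ≤ -2 give: ℓ=2 → 1; ℓ=3 → 2.
Orbitals: 1 + 2 = 3. Each orbital carries two spin states, so 3 × 2 = 6 states.

6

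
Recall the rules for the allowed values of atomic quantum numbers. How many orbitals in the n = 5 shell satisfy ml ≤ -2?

With n = 5 the allowed l are 0, 1, …, 4.
The (l, ml) pairs meeting ml ≤ -2 give: l=2 → 1; l=3 → 2; l=4 → 3.
Total orbitals: 1 + 2 + 3 = 6.

6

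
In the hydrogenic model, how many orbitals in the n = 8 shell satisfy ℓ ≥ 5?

39

The (ℓ, m_ℓ) pairs meeting ℓ ≥ 5 give: ℓ=5 → 11; ℓ=6 → 13; ℓ=7 → 15.
Total orbitals: 11 + 13 + 15 = 39.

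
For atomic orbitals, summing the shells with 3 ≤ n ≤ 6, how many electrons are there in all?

172

Shell n has n² orbitals: 3²=9 + 4²=16 + 5²=25 + 6²=36 = 86 orbitals.
Two spin states per orbital: 2 × 86 = 172 electrons.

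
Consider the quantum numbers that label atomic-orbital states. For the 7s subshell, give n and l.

The leading integer gives n = 7; the letter 's' means l = 0.

n = 7, l = 0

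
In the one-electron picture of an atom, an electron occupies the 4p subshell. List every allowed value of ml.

The 4p subshell has l = 1, and ml takes every integer from −l to +l. With l = 1 that gives the 3 values -1, 0, 1.

-1, 0, 1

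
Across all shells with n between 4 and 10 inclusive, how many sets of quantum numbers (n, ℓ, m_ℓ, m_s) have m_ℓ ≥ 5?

70

Go shell by shell, enumerating (ℓ, m_ℓ) with m_ℓ ≥ 5:
n=6 → 1; n=7 → 3; n=8 → 6; n=9 → 10; n=10 → 15.
Orbitals: 1 + 3 + 6 + 10 + 15 = 35. Including both spin states (m_s = ±1/2) gives 2 × 35 = 70 states.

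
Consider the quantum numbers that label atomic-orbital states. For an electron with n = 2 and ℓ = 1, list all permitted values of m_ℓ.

-1, 0, 1

m_ℓ takes every integer from −ℓ to +ℓ. With ℓ = 1 that gives the 3 values -1, 0, 1.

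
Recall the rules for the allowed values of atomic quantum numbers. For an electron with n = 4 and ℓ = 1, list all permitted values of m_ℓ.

m_ℓ takes every integer from −ℓ to +ℓ. With ℓ = 1 that gives the 3 values -1, 0, 1.

-1, 0, 1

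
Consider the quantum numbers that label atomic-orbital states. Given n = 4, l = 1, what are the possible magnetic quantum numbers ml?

ml takes every integer from −l to +l. With l = 1 that gives the 3 values -1, 0, 1.

-1, 0, 1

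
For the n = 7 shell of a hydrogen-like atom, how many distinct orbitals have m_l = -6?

Go through l = 0, …, 6 (the values permitted for n = 7).
The (l, m_l) pairs meeting m_l = -6 give: l=6 → 1.
Total orbitals: 1.

1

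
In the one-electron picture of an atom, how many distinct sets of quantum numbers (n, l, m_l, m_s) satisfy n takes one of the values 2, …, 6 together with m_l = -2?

20

Per-shell orbital counts meeting the constraint:
n=3 → 1; n=4 → 2; n=5 → 3; n=6 → 4.
Orbitals: 1 + 2 + 3 + 4 = 10. Including both spin states (m_s = ±1/2) gives 2 × 10 = 20 states.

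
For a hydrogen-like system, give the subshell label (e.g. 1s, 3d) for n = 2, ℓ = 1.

2p

ℓ = 1 corresponds to the letter 'p', so the subshell is 2p.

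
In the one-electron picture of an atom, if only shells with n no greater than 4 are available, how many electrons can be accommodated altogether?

60

Total orbitals = 1² + 2² + 3² + 4² = 30. Doubling for spin gives 60 electrons.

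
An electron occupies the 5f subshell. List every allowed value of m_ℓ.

The 5f subshell has ℓ = 3, and m_ℓ takes every integer from −ℓ to +ℓ. With ℓ = 3 that gives the 7 values -3, -2, -1, 0, 1, 2, 3.

-3, -2, -1, 0, 1, 2, 3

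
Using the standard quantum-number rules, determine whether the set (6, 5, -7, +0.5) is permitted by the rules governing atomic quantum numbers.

The magnetic quantum number must satisfy −l ≤ ml ≤ l. With l = 5, ml can only be -5, -4, -3, -2, -1, 0, 1, 2, 3, 4, 5, so ml = -7 is forbidden.

Not allowed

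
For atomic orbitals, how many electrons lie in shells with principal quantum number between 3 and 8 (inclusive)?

Shell n has n² orbitals: 3²=9 + 4²=16 + 5²=25 + 6²=36 + 7²=49 + 8²=64 = 199 orbitals.
Two spin states per orbital: 2 × 199 = 398 electrons.

398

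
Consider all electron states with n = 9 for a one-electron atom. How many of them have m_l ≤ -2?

56

Go through l = 0, …, 8 (the values permitted for n = 9).
Per l-value: l=2 → 1; l=3 → 2; l=4 → 3; l=5 → 4; l=6 → 5; l=7 → 6; l=8 → 7.
Orbitals: 1 + 2 + 3 + 4 + 5 + 6 + 7 = 28. Each orbital carries two spin states, so 28 × 2 = 56 states.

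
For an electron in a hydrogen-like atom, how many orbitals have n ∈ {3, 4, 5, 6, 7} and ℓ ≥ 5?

Go shell by shell, enumerating (ℓ, m_ℓ) with ℓ ≥ 5:
n=6 → 11; n=7 → 24.
Total orbitals: 11 + 24 = 35.

35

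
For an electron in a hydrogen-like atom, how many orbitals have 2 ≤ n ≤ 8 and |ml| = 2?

42

Per-shell orbital counts meeting the constraint:
n=3 → 2; n=4 → 4; n=5 → 6; n=6 → 8; n=7 → 10; n=8 → 12.
Total orbitals: 2 + 4 + 6 + 8 + 10 + 12 = 42.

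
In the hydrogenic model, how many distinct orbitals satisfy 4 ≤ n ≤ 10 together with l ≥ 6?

Per-shell orbital counts meeting the constraint:
n=7 → 13; n=8 → 28; n=9 → 45; n=10 → 64.
Total orbitals: 13 + 28 + 45 + 64 = 150.

150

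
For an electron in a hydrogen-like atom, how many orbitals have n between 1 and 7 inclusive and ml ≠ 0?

112

Per-shell orbital counts meeting the constraint:
n=2 → 2; n=3 → 6; n=4 → 12; n=5 → 20; n=6 → 30; n=7 → 42.
Total orbitals: 2 + 6 + 12 + 20 + 30 + 42 = 112.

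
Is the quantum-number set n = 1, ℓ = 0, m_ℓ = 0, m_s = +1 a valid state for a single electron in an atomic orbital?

Not allowed

The spin quantum number for an electron can only be m_s = +1/2 or −1/2; m_s = +1 is not one of those.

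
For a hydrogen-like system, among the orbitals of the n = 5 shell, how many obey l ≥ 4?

With n = 5 the allowed l are 0, 1, …, 4.
Contributions: l=4 → 9.
Total orbitals: 9.

9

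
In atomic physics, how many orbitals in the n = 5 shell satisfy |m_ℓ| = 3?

4

For n = 5, ℓ ranges over 0 … 4.
Orbitals with |m_ℓ| = 3, by ℓ: ℓ=3 → 2; ℓ=4 → 2.
Total orbitals: 2 + 2 = 4.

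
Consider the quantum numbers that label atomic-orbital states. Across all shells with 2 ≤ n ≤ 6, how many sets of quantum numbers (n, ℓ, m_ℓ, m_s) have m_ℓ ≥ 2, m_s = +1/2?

Count contributing orbitals for each principal shell:
n=3 → 1; n=4 → 3; n=5 → 6; n=6 → 10.
Orbitals: 1 + 3 + 6 + 10 = 20. With m_s fixed to +1/2 there is one state per orbital, so 20 states.

20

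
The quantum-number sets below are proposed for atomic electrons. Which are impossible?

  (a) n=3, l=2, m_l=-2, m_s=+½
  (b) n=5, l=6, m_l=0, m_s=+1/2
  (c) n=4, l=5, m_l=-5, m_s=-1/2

(b) and (c)

(b) has l = 6 ≥ n = 5, violating 0 ≤ l ≤ n−1.
(c) has l = 5 ≥ n = 4, violating 0 ≤ l ≤ n−1.
The remaining set (a) satisfies all four rules.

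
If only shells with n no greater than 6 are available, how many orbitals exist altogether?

91

Total orbitals = 1² + 2² + 3² + 4² + 5² + 6² = 91.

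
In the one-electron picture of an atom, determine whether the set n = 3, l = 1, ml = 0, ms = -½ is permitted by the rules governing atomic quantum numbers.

n = 3 is a positive integer. l = 1 satisfies 0 ≤ l ≤ n−1 = 2. ml = 0 lies in the range −l … +l (here −1 … 1). ms = -1/2 is one of ±1/2.
All four constraints are satisfied.

Allowed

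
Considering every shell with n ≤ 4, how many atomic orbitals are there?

Total orbitals = 1² + 2² + 3² + 4² = 30.

30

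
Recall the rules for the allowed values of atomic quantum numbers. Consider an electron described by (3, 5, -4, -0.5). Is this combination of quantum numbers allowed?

Not allowed

The orbital quantum number must satisfy 0 ≤ ℓ ≤ n−1. With n = 3 the allowed ℓ values are 0, 1, 2, so ℓ = 5 is out of range.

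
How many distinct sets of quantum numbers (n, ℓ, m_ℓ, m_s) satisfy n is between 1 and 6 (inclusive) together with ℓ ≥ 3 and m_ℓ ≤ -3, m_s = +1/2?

10

Go shell by shell, enumerating (ℓ, m_ℓ) with ℓ ≥ 3 and m_ℓ ≤ -3:
n=4 → 1; n=5 → 3; n=6 → 6.
Orbitals: 1 + 3 + 6 = 10. With m_s fixed to +1/2 there is one state per orbital, so 10 states.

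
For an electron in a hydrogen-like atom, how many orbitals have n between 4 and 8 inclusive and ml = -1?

Go shell by shell, enumerating (l, ml) with ml = -1:
n=4 → 3; n=5 → 4; n=6 → 5; n=7 → 6; n=8 → 7.
Total orbitals: 3 + 4 + 5 + 6 + 7 = 25.

25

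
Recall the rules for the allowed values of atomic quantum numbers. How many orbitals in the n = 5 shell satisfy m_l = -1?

Go through l = 0, …, 4 (the values permitted for n = 5).
Per l-value: l=1 → 1; l=2 → 1; l=3 → 1; l=4 → 1.
Total orbitals: 1 + 1 + 1 + 1 = 4.

4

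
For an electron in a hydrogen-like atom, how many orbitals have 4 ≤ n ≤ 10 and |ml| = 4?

Go shell by shell, enumerating (l, ml) with |ml| = 4:
n=5 → 2; n=6 → 4; n=7 → 6; n=8 → 8; n=9 → 10; n=10 → 12.
Total orbitals: 2 + 4 + 6 + 8 + 10 + 12 = 42.

42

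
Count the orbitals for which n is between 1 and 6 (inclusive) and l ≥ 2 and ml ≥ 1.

Go shell by shell, enumerating (l, ml) with l ≥ 2 and ml ≥ 1:
n=3 → 2; n=4 → 5; n=5 → 9; n=6 → 14.
Total orbitals: 2 + 5 + 9 + 14 = 30.

30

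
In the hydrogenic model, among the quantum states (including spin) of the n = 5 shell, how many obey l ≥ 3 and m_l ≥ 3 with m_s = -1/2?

3

Go through l = 0, …, 4 (the values permitted for n = 5).
The (l, m_l) pairs meeting l ≥ 3 and m_l ≥ 3 give: l=3 → 1; l=4 → 2.
Orbitals: 1 + 2 = 3. With m_s fixed to a single value there is one state per orbital, giving 3 states.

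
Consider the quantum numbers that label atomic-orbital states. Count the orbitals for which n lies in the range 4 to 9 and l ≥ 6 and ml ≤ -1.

40

Go shell by shell, enumerating (l, ml) with l ≥ 6 and ml ≤ -1:
n=7 → 6; n=8 → 13; n=9 → 21.
Total orbitals: 6 + 13 + 21 = 40.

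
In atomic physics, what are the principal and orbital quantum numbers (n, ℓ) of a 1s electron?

The leading integer gives n = 1; the letter 's' means ℓ = 0.

n = 1, ℓ = 0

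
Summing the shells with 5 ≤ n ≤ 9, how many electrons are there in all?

Shell n has n² orbitals: 5²=25 + 6²=36 + 7²=49 + 8²=64 + 9²=81 = 255 orbitals.
Two spin states per orbital: 2 × 255 = 510 electrons.

510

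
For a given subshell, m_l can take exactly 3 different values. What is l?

m_l ranges over 2l+1 integers, so 2l+1 = 3 ⇒ l = 1.

l = 1 (p)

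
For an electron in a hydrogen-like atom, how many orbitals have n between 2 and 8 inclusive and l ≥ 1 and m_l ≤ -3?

35

Work shell by shell — for each n, count the (l, m_l) pairs that satisfy l ≥ 1 and m_l ≤ -3:
n=4 → 1; n=5 → 3; n=6 → 6; n=7 → 10; n=8 → 15.
Total orbitals: 1 + 3 + 6 + 10 + 15 = 35.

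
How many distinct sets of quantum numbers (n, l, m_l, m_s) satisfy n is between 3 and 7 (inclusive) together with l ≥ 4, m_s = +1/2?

62

For each n in the range, tally the orbitals obeying l ≥ 4:
n=5 → 9; n=6 → 20; n=7 → 33.
Orbitals: 9 + 20 + 33 = 62. With m_s fixed to +1/2 there is one state per orbital, so 62 states.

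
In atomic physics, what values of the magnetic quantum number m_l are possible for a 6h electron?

-5, -4, -3, -2, -1, 0, 1, 2, 3, 4, 5

The 6h subshell has l = 5, and m_l takes every integer from −l to +l. With l = 5 that gives the 11 values -5, -4, -3, -2, -1, 0, 1, 2, 3, 4, 5.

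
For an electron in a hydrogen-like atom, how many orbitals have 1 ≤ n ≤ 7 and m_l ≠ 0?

112

Go shell by shell, enumerating (l, m_l) with m_l ≠ 0:
n=2 → 2; n=3 → 6; n=4 → 12; n=5 → 20; n=6 → 30; n=7 → 42.
Total orbitals: 2 + 6 + 12 + 20 + 30 + 42 = 112.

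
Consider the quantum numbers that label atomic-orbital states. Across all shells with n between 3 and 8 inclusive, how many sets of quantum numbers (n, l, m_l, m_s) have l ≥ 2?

Treat each shell separately and count matching orbitals:
n=3 → 5; n=4 → 12; n=5 → 21; n=6 → 32; n=7 → 45; n=8 → 60.
Orbitals: 5 + 12 + 21 + 32 + 45 + 60 = 175. Including both spin states (m_s = ±1/2) gives 2 × 175 = 350 states.

350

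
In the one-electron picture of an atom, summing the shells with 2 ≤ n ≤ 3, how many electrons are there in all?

26

Shell n has n² orbitals: 2²=4 + 3²=9 = 13 orbitals.
Two spin states per orbital: 2 × 13 = 26 electrons.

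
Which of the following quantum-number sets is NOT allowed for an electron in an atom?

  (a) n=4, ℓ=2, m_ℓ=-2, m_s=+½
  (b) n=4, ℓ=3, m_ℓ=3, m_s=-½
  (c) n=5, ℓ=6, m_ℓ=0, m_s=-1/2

(c)

(c) has ℓ = 6 ≥ n = 5, violating 0 ≤ ℓ ≤ n−1.
The remaining sets (a), (b) satisfy all four rules.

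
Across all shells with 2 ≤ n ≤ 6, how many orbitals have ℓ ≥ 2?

Treat each shell separately and count matching orbitals:
n=3 → 5; n=4 → 12; n=5 → 21; n=6 → 32.
Total orbitals: 5 + 12 + 21 + 32 = 70.

70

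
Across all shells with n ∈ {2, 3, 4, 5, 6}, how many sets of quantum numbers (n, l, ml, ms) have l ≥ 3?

100

Go shell by shell, enumerating (l, ml) with l ≥ 3:
n=4 → 7; n=5 → 16; n=6 → 27.
Orbitals: 7 + 16 + 27 = 50. Including both spin states (ms = ±1/2) gives 2 × 50 = 100 states.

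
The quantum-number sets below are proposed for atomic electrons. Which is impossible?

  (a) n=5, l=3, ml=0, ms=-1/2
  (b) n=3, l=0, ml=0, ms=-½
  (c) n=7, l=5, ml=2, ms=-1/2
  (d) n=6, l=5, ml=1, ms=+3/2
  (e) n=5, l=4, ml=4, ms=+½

(d) has ms = +3/2, but an electron's spin must be ±1/2.
The remaining sets (a), (b), (c), (e) satisfy all four rules.

(d)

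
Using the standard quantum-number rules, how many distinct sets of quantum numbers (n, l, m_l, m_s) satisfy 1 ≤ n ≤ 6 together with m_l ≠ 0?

140

Per-shell orbital counts meeting the constraint:
n=2 → 2; n=3 → 6; n=4 → 12; n=5 → 20; n=6 → 30.
Orbitals: 2 + 6 + 12 + 20 + 30 = 70. Including both spin states (m_s = ±1/2) gives 2 × 70 = 140 states.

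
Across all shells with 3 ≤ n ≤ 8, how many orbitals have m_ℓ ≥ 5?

10

Treat each shell separately and count matching orbitals:
n=6 → 1; n=7 → 3; n=8 → 6.
Total orbitals: 1 + 3 + 6 = 10.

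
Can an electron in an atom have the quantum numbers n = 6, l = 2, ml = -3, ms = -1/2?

The magnetic quantum number must satisfy −l ≤ ml ≤ l. With l = 2, ml can only be -2, -1, 0, 1, 2, so ml = -3 is forbidden.

Invalid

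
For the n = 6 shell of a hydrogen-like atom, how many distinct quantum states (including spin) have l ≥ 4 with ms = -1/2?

20

With n = 6 the allowed l are 0, 1, …, 5.
The (l, ml) pairs meeting l ≥ 4 give: l=4 → 9; l=5 → 11.
Orbitals: 9 + 11 = 20. With ms fixed to a single value there is one state per orbital, giving 20 states.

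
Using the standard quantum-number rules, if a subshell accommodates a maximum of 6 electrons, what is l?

2(2l+1) = 6 ⇒ 2l+1 = 3 ⇒ l = 1.

l = 1 (p)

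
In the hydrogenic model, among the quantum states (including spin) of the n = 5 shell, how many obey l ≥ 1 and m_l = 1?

The n = 5 shell has l = 0 through 4; check each.
Per l-value: l=1 → 1; l=2 → 1; l=3 → 1; l=4 → 1.
Orbitals: 1 + 1 + 1 + 1 = 4. Each orbital carries two spin states, so 4 × 2 = 8 states.

8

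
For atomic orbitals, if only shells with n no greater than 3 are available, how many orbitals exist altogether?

14

Total orbitals = 1² + 2² + 3² = 14.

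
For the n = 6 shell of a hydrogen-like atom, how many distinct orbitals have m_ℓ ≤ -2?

10

With n = 6 the allowed ℓ are 0, 1, …, 5.
The (ℓ, m_ℓ) pairs meeting m_ℓ ≤ -2 give: ℓ=2 → 1; ℓ=3 → 2; ℓ=4 → 3; ℓ=5 → 4.
Total orbitals: 1 + 2 + 3 + 4 = 10.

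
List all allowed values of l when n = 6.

l is an integer with 0 ≤ l ≤ n−1, so for n = 6: l = 0, 1, 2, 3, 4, 5.

0, 1, 2, 3, 4, 5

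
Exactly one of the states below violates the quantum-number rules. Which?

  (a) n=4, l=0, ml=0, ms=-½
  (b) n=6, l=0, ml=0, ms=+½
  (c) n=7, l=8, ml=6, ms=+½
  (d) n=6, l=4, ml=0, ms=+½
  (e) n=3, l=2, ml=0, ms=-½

(c) has l = 8 ≥ n = 7, violating 0 ≤ l ≤ n−1.
The remaining sets (a), (b), (d), (e) satisfy all four rules.

(c)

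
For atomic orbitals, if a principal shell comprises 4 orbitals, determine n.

n = 2

n² = 4 ⇒ n = 2.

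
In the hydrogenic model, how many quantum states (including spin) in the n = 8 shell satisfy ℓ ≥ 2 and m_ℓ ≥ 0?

66

With n = 8 the allowed ℓ are 0, 1, …, 7.
The (ℓ, m_ℓ) pairs meeting ℓ ≥ 2 and m_ℓ ≥ 0 give: ℓ=2 → 3; ℓ=3 → 4; ℓ=4 → 5; ℓ=5 → 6; ℓ=6 → 7; ℓ=7 → 8.
Orbitals: 3 + 4 + 5 + 6 + 7 + 8 = 33. Each orbital carries two spin states, so 33 × 2 = 66 states.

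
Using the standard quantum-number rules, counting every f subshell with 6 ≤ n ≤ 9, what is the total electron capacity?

An f subshell (l = 3) exists for every n ≥ 4, so shells n = 6, 7, 8, 9 each contribute one — 4 subshells.
Since each f subshell holds 2(2·3+1) = 14 electrons, the total is 4 × 14 = 56.

56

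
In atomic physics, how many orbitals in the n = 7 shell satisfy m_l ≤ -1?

21

For n = 7, l ranges over 0 … 6.
The (l, m_l) pairs meeting m_l ≤ -1 give: l=1 → 1; l=2 → 2; l=3 → 3; l=4 → 4; l=5 → 5; l=6 → 6.
Total orbitals: 1 + 2 + 3 + 4 + 5 + 6 = 21.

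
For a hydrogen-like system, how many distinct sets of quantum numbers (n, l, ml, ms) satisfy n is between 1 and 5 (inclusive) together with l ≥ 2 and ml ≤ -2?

20

For each n in the range, tally the orbitals obeying l ≥ 2 and ml ≤ -2:
n=3 → 1; n=4 → 3; n=5 → 6.
Orbitals: 1 + 3 + 6 = 10. Including both spin states (ms = ±1/2) gives 2 × 10 = 20 states.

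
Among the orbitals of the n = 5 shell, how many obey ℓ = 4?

The (ℓ, m_ℓ) pairs meeting ℓ = 4 give: ℓ=4 → 9.
Total orbitals: 9.

9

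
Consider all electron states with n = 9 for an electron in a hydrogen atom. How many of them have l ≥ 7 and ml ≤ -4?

18

Go through l = 0, …, 8 (the values permitted for n = 9).
Per l-value: l=7 → 4; l=8 → 5.
Orbitals: 4 + 5 = 9. Each orbital carries two spin states, so 9 × 2 = 18 states.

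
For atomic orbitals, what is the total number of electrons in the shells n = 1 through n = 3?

Shell n has n² orbitals: 1²=1 + 2²=4 + 3²=9 = 14 orbitals.
Two spin states per orbital: 2 × 14 = 28 electrons.

28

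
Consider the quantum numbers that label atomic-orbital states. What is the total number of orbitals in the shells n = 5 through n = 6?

Shell n has n² orbitals: 5²=25 + 6²=36 = 61 orbitals.

61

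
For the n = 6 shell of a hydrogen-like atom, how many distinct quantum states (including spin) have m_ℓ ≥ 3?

Go through ℓ = 0, …, 5 (the values permitted for n = 6).
Contributions: ℓ=3 → 1; ℓ=4 → 2; ℓ=5 → 3.
Orbitals: 1 + 2 + 3 = 6. Each orbital carries two spin states, so 6 × 2 = 12 states.

12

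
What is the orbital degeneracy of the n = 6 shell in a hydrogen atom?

36

The n = 6 shell contains n² = 6² = 36 orbitals.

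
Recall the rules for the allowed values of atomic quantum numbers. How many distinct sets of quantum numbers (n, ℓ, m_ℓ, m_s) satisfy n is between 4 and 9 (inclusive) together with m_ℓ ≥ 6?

20

Count contributing orbitals for each principal shell:
n=7 → 1; n=8 → 3; n=9 → 6.
Orbitals: 1 + 3 + 6 = 10. Including both spin states (m_s = ±1/2) gives 2 × 10 = 20 states.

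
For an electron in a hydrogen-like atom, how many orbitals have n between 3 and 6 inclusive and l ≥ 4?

Treat each shell separately and count matching orbitals:
n=5 → 9; n=6 → 20.
Total orbitals: 9 + 20 = 29.

29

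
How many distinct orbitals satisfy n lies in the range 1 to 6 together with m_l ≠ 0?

Work shell by shell — for each n, count the (l, m_l) pairs that satisfy m_l ≠ 0:
n=2 → 2; n=3 → 6; n=4 → 12; n=5 → 20; n=6 → 30.
Total orbitals: 2 + 6 + 12 + 20 + 30 = 70.

70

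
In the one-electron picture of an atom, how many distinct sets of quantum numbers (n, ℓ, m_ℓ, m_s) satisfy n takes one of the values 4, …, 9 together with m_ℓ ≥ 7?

Go shell by shell, enumerating (ℓ, m_ℓ) with m_ℓ ≥ 7:
n=8 → 1; n=9 → 3.
Orbitals: 1 + 3 = 4. Including both spin states (m_s = ±1/2) gives 2 × 4 = 8 states.

8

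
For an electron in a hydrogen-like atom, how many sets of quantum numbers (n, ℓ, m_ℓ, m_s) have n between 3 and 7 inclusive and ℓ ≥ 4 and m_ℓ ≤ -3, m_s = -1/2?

16

Go shell by shell, enumerating (ℓ, m_ℓ) with ℓ ≥ 4 and m_ℓ ≤ -3:
n=5 → 2; n=6 → 5; n=7 → 9.
Orbitals: 2 + 5 + 9 = 16. With m_s fixed to -1/2 there is one state per orbital, so 16 states.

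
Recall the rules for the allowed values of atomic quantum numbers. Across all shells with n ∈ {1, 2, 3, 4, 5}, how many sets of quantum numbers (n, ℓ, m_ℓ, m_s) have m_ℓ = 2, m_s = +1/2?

Work shell by shell — for each n, count the (ℓ, m_ℓ) pairs that satisfy m_ℓ = 2:
n=3 → 1; n=4 → 2; n=5 → 3.
Orbitals: 1 + 2 + 3 = 6. With m_s fixed to +1/2 there is one state per orbital, so 6 states.

6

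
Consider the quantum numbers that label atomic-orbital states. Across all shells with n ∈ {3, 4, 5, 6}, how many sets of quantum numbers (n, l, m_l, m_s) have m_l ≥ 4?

Work shell by shell — for each n, count the (l, m_l) pairs that satisfy m_l ≥ 4:
n=5 → 1; n=6 → 3.
Orbitals: 1 + 3 = 4. Including both spin states (m_s = ±1/2) gives 2 × 4 = 8 states.

8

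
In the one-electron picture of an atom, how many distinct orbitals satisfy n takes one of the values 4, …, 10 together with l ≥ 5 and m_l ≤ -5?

Per-shell orbital counts meeting the constraint:
n=6 → 1; n=7 → 3; n=8 → 6; n=9 → 10; n=10 → 15.
Total orbitals: 1 + 3 + 6 + 10 + 15 = 35.

35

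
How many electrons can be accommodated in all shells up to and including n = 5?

110

Total orbitals = 1² + 2² + 3² + 4² + 5² = 55. Doubling for spin gives 110 electrons.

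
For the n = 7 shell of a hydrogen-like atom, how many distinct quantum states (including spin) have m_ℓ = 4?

With n = 7 the allowed ℓ are 0, 1, …, 6.
Per ℓ-value: ℓ=4 → 1; ℓ=5 → 1; ℓ=6 → 1.
Orbitals: 1 + 1 + 1 = 3. Each orbital carries two spin states, so 3 × 2 = 6 states.

6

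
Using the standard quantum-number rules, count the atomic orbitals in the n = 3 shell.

The n = 3 shell contains n² = 3² = 9 orbitals.

9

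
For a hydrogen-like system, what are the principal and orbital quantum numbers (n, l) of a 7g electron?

The leading integer gives n = 7; the letter 'g' means l = 4.

n = 7, l = 4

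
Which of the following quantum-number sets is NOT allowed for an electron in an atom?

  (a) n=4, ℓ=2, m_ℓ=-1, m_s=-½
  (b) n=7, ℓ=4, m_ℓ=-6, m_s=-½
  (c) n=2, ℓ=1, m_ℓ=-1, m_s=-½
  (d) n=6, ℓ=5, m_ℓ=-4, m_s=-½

(b) has |m_ℓ| = 6 > ℓ = 4, violating −ℓ ≤ m_ℓ ≤ ℓ.
The remaining sets (a), (c), (d) satisfy all four rules.

(b)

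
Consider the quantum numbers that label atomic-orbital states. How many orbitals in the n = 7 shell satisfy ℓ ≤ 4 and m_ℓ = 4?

1

Go through ℓ = 0, …, 6 (the values permitted for n = 7).
Per ℓ-value: ℓ=4 → 1.
Total orbitals: 1.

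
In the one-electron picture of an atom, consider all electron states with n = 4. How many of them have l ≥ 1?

The n = 4 shell has l = 0 through 3; check each.
The (l, m_l) pairs meeting l ≥ 1 give: l=1 → 3; l=2 → 5; l=3 → 7.
Orbitals: 3 + 5 + 7 = 15. Each orbital carries two spin states, so 15 × 2 = 30 states.

30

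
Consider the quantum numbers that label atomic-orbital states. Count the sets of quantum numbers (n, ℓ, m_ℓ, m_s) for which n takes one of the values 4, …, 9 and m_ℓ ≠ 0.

464

Go shell by shell, enumerating (ℓ, m_ℓ) with m_ℓ ≠ 0:
n=4 → 12; n=5 → 20; n=6 → 30; n=7 → 42; n=8 → 56; n=9 → 72.
Orbitals: 12 + 20 + 30 + 42 + 56 + 72 = 232. Including both spin states (m_s = ±1/2) gives 2 × 232 = 464 states.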